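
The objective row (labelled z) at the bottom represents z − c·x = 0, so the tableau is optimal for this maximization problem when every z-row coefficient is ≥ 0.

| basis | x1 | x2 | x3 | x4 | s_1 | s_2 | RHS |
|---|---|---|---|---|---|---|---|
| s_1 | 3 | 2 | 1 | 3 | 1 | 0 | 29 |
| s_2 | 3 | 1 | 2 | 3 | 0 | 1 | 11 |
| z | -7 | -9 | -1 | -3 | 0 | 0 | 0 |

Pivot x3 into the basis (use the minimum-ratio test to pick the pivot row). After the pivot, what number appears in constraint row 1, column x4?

Ratio test on column x3 — row 1: 29/1 = 29; row 2: 11/2 = 11/2. Minimum is 11/2 at row 2 (s_2 leaves); pivot element 2.
Divide row 2 by 2; eliminate column x3 from the other rows.
Row 1 update in column x4: 3 − 1·(3/2) = 3/2.

3/2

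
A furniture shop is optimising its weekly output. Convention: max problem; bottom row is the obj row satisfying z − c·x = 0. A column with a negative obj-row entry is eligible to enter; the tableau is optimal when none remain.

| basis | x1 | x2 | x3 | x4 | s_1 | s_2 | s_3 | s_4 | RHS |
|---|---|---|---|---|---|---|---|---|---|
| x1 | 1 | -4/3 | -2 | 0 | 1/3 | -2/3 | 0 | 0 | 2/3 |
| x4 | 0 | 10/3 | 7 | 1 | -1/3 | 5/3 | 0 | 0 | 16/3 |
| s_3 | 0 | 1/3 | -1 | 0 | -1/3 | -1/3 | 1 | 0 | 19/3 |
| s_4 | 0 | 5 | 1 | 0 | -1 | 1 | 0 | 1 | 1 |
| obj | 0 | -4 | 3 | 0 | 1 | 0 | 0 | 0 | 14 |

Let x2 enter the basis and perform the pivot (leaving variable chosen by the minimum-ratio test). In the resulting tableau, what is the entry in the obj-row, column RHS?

74/5

Ratio test on column x2 — row 1: entry -4/3 ≤ 0; row 2: (16/3)/(10/3) = 8/5; row 3: (19/3)/(1/3) = 19; row 4: 1/5 = 1/5. Minimum is 1/5 at row 4 (s_4 leaves); pivot element 5.
Divide row 4 by 5; eliminate column x2 from the other rows.
obj-row update in column RHS: 14 − (-4)·(1/5) = 74/5.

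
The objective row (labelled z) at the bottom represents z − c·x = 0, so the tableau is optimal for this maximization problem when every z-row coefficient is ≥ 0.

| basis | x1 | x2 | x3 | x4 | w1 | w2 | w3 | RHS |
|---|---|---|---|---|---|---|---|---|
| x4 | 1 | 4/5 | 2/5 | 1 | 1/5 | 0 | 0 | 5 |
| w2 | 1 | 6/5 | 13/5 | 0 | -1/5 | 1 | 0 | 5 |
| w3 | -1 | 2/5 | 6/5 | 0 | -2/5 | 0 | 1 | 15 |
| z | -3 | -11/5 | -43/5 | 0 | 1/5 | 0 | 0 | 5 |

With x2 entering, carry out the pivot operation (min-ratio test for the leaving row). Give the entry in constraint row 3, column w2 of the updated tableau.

Ratio test on column x2 — row 1: 5/(4/5) = 25/4; row 2: 5/(6/5) = 25/6; row 3: 15/(2/5) = 75/2. Minimum is 25/6 at row 2 (w2 leaves); pivot element 6/5.
Divide row 2 by 6/5; eliminate column x2 from the other rows.
Row 3 update in column w2: 0 − (2/5)·(5/6) = -1/3.

-1/3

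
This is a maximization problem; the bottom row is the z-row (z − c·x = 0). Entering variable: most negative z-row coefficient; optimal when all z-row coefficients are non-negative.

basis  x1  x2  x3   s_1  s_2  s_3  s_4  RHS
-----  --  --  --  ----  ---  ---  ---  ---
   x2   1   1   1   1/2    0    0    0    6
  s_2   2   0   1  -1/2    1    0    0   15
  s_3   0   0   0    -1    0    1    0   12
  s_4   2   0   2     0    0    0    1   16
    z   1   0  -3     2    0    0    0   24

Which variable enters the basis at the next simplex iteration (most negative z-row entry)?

x3

Negative z-row entries: x3: -3.
The most negative is -3 in column x3, so x3 enters.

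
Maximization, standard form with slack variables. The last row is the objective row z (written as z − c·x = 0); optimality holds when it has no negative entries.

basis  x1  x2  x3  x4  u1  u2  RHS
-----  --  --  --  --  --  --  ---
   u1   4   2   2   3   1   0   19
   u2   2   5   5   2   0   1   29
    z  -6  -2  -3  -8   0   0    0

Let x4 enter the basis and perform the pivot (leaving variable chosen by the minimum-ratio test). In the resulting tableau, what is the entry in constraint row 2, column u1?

Ratio test on column x4 — row 1: 19/3 = 19/3; row 2: 29/2 = 29/2. Minimum is 19/3 at row 1 (u1 leaves); pivot element 3.
Divide row 1 by 3; eliminate column x4 from the other rows.
Row 2 update in column u1: 0 − 2·(1/3) = -2/3.

-2/3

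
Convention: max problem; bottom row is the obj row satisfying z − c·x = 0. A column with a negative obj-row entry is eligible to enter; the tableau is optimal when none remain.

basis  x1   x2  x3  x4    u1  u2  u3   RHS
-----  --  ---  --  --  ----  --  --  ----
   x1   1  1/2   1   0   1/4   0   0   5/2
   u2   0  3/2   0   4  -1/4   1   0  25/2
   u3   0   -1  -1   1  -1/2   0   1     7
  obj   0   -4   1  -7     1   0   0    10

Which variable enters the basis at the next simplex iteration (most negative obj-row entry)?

Negative obj-row entries: x2: -4, x4: -7.
The most negative is -7 in column x4, so x4 enters.

x4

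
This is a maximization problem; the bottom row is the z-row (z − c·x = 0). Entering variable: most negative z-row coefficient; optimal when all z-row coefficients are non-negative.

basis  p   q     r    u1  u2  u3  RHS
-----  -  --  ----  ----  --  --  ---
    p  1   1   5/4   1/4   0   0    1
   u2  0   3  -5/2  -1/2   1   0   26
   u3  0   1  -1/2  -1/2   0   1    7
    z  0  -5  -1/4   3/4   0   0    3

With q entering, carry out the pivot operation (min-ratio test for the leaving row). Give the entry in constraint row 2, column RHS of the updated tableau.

Ratio test on column q — row 1: 1/1 = 1; row 2: 26/3 = 26/3; row 3: 7/1 = 7. Minimum is 1 at row 1 (p leaves); pivot element 1.
Divide row 1 by 1; eliminate column q from the other rows.
Row 2 update in column RHS: 26 − 3·1 = 23.

23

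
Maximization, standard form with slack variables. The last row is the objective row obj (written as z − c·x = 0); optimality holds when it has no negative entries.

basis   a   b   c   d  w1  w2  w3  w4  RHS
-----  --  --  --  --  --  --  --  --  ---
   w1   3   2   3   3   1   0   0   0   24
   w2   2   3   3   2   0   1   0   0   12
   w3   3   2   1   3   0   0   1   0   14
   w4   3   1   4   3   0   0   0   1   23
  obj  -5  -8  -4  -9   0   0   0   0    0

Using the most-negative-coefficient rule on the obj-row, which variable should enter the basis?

Negative obj-row entries: a: -5, b: -8, c: -4, d: -9.
The most negative is -9 in column d, so d enters.

d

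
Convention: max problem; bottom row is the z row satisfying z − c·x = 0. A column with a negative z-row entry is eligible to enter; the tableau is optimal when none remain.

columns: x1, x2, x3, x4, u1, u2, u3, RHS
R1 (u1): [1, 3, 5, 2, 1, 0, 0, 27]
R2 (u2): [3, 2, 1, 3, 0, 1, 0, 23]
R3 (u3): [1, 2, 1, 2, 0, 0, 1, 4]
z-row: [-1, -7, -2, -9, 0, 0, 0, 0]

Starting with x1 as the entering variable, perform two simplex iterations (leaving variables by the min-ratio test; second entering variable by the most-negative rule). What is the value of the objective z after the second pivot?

Ratio test on column x1 — row 1: 27/1 = 27; row 2: 23/3 = 23/3; row 3: 4/1 = 4. Minimum is 4 at row 3 (u3 leaves); pivot element 1.
Pivot on row 3; the z-row RHS becomes 0 − (-1)·4 = 4.
Next entering variable (most negative z-row entry -7): x4.
Ratio test on column x4 — row 1: entry 0 ≤ 0; row 2: entry -3 ≤ 0; row 3: 4/2 = 2. Minimum is 2 at row 3 (x1 leaves); pivot element 2.
After the second pivot the z-row RHS is 4 − (-7)·2 = 18.

18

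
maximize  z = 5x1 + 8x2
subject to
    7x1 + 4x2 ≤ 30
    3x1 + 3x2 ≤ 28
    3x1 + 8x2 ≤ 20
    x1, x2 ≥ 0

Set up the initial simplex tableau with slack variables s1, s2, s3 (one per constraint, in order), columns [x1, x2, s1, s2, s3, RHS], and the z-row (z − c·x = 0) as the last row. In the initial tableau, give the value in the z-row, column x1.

-5

The z-row carries the negated objective coefficients: the x1 entry is -5.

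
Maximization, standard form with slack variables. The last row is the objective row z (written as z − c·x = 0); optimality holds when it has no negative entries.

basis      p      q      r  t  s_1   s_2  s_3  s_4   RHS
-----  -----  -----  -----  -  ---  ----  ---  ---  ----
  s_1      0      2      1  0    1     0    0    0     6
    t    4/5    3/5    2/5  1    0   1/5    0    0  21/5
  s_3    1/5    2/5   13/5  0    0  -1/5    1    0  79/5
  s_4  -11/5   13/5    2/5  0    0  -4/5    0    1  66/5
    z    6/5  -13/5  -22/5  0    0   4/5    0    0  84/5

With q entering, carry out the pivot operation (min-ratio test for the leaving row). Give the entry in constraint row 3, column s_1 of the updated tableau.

Ratio test on column q — row 1: 6/2 = 3; row 2: (21/5)/(3/5) = 7; row 3: (79/5)/(2/5) = 79/2; row 4: (66/5)/(13/5) = 66/13. Minimum is 3 at row 1 (s_1 leaves); pivot element 2.
Divide row 1 by 2; eliminate column q from the other rows.
Row 3 update in column s_1: 0 − (2/5)·(1/2) = -1/5.

-1/5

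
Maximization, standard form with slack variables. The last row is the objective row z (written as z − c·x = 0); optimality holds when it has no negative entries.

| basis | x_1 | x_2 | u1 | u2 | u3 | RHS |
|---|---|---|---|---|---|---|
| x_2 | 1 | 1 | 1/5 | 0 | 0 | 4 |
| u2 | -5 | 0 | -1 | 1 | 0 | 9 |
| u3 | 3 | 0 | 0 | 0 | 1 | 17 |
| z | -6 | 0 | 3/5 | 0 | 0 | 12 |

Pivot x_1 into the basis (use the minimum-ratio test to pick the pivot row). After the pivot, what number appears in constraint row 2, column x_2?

5

Ratio test on column x_1 — row 1: 4/1 = 4; row 2: entry -5 ≤ 0; row 3: 17/3 = 17/3. Minimum is 4 at row 1 (x_2 leaves); pivot element 1.
Divide row 1 by 1; eliminate column x_1 from the other rows.
Row 2 update in column x_2: 0 − (-5)·1 = 5.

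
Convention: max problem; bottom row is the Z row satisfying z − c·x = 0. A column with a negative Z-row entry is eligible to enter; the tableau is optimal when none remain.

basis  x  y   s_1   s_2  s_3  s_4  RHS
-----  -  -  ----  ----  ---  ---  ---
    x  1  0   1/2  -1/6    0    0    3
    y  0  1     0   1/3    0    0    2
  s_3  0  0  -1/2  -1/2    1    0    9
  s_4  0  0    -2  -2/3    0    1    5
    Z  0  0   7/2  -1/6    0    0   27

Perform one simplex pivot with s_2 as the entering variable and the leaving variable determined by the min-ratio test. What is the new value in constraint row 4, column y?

2

Ratio test on column s_2 — row 1: entry -1/6 ≤ 0; row 2: 2/(1/3) = 6; row 3: entry -1/2 ≤ 0; row 4: entry -2/3 ≤ 0. Minimum is 6 at row 2 (y leaves); pivot element 1/3.
Divide row 2 by 1/3; eliminate column s_2 from the other rows.
Row 4 update in column y: 0 − (-2/3)·3 = 2.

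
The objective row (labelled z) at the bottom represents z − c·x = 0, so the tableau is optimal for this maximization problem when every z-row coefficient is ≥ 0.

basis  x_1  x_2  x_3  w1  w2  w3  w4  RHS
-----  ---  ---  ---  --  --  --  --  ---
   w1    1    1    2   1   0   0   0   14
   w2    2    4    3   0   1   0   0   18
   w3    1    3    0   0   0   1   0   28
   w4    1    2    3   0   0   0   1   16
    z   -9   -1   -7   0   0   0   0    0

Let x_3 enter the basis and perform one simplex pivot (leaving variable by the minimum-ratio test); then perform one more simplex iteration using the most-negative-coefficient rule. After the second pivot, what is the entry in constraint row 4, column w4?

Ratio test on column x_3 — row 1: 14/2 = 7; row 2: 18/3 = 6; row 3: entry 0 ≤ 0; row 4: 16/3 = 16/3. Minimum is 16/3 at row 4 (w4 leaves); pivot element 3.
Divide row 4 by 3; eliminate column x_3 from the other rows.
Second iteration: most negative z-row entry is -20/3 in column x_1, so x_1 enters.
Ratio test on column x_1 — row 1: (10/3)/(1/3) = 10; row 2: 2/1 = 2; row 3: 28/1 = 28; row 4: (16/3)/(1/3) = 16. Minimum is 2 at row 2 (w2 leaves); pivot element 1.
Divide row 2 by 1; eliminate column x_1 from the other rows.
After both pivots, the entry at constraint row 4, column w4 is 2/3.

2/3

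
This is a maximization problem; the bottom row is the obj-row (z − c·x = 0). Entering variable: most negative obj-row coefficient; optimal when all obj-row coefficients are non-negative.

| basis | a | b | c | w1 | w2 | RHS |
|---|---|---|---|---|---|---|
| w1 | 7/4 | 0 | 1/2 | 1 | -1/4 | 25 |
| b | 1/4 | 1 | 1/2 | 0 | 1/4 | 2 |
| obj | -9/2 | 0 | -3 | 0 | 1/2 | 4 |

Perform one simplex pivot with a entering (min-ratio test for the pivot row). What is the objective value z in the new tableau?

40

Ratio test on column a — row 1: 25/(7/4) = 100/7; row 2: 2/(1/4) = 8. Minimum is 8 at row 2 (b leaves); pivot element 1/4.
Pivot on row 2; the obj-row RHS becomes 4 − (-9/2)·8 = 40.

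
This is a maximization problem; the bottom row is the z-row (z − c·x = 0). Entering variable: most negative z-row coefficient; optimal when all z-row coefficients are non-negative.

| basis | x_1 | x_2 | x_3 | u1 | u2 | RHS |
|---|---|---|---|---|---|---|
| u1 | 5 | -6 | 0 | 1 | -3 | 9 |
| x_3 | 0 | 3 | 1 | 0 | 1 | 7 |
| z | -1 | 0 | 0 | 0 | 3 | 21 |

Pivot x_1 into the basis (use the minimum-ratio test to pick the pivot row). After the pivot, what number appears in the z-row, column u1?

Ratio test on column x_1 — row 1: 9/5 = 9/5; row 2: entry 0 ≤ 0. Minimum is 9/5 at row 1 (u1 leaves); pivot element 5.
Divide row 1 by 5; eliminate column x_1 from the other rows.
z-row update in column u1: 0 − (-1)·(1/5) = 1/5.

1/5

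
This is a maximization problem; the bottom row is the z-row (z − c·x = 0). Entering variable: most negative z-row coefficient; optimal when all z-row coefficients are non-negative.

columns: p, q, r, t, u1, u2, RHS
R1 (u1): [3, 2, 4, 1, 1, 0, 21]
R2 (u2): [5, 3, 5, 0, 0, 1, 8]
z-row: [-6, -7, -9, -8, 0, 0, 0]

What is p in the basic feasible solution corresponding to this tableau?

0

p is not in the basis, so in the current basic feasible solution p = 0.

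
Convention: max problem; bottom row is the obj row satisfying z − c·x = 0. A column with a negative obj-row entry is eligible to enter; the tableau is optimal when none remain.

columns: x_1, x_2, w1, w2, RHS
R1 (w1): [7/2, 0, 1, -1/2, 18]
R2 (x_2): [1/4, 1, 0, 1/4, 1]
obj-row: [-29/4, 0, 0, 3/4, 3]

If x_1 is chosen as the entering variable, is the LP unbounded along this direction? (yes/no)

no

Column x_1 has positive entries in row(s) 1, 2, so the ratio test bounds it — not unbounded.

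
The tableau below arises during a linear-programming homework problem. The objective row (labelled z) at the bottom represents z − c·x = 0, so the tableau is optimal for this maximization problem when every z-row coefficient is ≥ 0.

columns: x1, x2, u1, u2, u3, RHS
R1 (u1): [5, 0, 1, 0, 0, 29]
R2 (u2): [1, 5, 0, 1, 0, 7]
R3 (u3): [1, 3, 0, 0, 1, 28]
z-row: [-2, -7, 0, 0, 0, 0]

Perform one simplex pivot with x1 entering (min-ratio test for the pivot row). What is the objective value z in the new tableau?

Ratio test on column x1 — row 1: 29/5 = 29/5; row 2: 7/1 = 7; row 3: 28/1 = 28. Minimum is 29/5 at row 1 (u1 leaves); pivot element 5.
Pivot on row 1; the z-row RHS becomes 0 − (-2)·(29/5) = 58/5.

58/5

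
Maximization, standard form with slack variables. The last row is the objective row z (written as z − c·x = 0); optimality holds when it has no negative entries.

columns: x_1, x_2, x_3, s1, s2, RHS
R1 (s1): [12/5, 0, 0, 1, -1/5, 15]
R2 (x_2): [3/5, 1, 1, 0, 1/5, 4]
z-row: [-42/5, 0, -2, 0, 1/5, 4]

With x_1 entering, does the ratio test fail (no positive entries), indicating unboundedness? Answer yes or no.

Column x_1 has positive entries in row(s) 1, 2, so the ratio test bounds it — not unbounded.

no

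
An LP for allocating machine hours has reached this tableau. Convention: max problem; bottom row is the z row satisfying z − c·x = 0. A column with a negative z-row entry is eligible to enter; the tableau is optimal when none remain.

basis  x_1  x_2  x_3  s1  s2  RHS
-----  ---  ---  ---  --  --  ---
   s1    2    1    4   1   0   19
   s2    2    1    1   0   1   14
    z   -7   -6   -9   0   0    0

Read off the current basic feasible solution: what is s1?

s1 is basic (row 1); its value is the RHS of that row, 19.

19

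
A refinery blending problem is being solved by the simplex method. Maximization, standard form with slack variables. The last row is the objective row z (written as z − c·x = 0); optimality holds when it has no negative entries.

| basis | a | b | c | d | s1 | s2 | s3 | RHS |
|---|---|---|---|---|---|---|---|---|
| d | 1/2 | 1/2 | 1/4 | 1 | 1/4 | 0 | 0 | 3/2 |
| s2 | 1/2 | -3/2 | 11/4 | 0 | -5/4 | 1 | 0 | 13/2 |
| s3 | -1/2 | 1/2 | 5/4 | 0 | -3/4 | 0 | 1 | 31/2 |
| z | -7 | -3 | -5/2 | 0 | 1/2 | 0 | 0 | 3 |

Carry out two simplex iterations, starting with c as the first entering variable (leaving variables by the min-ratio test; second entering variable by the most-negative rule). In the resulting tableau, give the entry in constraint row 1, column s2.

-1/5

Ratio test on column c — row 1: (3/2)/(1/4) = 6; row 2: (13/2)/(11/4) = 26/11; row 3: (31/2)/(5/4) = 62/5. Minimum is 26/11 at row 2 (s2 leaves); pivot element 11/4.
Divide row 2 by 11/4; eliminate column c from the other rows.
Second iteration: most negative z-row entry is -72/11 in column a, so a enters.
Ratio test on column a — row 1: (10/11)/(5/11) = 2; row 2: (26/11)/(2/11) = 13; row 3: entry -8/11 ≤ 0. Minimum is 2 at row 1 (d leaves); pivot element 5/11.
Divide row 1 by 5/11; eliminate column a from the other rows.
After both pivots, the entry at constraint row 1, column s2 is -1/5.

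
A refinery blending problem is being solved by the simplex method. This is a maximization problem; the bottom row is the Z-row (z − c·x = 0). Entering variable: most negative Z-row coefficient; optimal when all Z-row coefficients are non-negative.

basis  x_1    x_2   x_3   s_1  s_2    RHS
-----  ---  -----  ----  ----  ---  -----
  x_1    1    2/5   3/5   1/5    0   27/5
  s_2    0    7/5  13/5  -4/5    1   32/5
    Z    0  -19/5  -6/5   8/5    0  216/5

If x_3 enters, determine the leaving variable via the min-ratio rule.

Column x_3 entries and ratios — x_1: (27/5)/(3/5) = 9; s_2: (32/5)/(13/5) = 32/13.
Smallest ratio is 32/13 in the row of s_2, so s_2 leaves.

s_2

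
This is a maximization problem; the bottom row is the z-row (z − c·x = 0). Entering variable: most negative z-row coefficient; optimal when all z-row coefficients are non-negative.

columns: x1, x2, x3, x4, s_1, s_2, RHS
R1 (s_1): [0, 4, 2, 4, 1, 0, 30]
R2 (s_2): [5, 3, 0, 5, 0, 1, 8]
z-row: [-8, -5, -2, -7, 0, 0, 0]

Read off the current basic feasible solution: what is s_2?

s_2 is basic (row 2); its value is the RHS of that row, 8.

8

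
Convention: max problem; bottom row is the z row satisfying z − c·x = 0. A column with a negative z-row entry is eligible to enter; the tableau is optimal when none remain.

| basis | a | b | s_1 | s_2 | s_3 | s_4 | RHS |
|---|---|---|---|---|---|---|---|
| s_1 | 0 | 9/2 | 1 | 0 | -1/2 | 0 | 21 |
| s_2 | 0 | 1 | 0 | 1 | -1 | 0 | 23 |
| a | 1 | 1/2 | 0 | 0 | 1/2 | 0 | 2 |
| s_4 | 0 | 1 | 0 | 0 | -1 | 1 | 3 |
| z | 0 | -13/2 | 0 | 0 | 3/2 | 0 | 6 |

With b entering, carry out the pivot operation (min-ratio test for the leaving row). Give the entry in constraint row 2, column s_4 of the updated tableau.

Ratio test on column b — row 1: 21/(9/2) = 14/3; row 2: 23/1 = 23; row 3: 2/(1/2) = 4; row 4: 3/1 = 3. Minimum is 3 at row 4 (s_4 leaves); pivot element 1.
Divide row 4 by 1; eliminate column b from the other rows.
Row 2 update in column s_4: 0 − 1·1 = -1.

-1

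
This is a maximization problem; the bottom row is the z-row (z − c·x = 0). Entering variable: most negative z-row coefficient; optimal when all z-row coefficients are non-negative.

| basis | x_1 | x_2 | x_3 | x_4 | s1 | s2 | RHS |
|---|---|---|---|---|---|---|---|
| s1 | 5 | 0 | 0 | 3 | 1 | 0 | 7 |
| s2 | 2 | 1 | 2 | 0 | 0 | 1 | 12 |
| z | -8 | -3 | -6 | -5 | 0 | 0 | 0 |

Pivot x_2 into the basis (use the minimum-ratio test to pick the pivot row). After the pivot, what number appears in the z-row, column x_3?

Ratio test on column x_2 — row 1: entry 0 ≤ 0; row 2: 12/1 = 12. Minimum is 12 at row 2 (s2 leaves); pivot element 1.
Divide row 2 by 1; eliminate column x_2 from the other rows.
z-row update in column x_3: -6 − (-3)·2 = 0.

0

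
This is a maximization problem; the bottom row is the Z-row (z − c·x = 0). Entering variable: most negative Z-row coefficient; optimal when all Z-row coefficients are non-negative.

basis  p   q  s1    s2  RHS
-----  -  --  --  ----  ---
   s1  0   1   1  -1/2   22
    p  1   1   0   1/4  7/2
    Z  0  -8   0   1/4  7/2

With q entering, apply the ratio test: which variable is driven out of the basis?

p

Column q entries and ratios — s1: 22/1 = 22; p: (7/2)/1 = 7/2.
Smallest ratio is 7/2 in the row of p, so p leaves.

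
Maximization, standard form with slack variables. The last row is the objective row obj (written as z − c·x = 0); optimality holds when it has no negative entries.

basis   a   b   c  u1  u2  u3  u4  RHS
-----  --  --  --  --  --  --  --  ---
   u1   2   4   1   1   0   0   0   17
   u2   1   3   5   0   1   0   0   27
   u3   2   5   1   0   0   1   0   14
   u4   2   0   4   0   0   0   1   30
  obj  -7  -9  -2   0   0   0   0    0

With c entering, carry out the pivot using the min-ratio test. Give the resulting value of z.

54/5

Ratio test on column c — row 1: 17/1 = 17; row 2: 27/5 = 27/5; row 3: 14/1 = 14; row 4: 30/4 = 15/2. Minimum is 27/5 at row 2 (u2 leaves); pivot element 5.
Pivot on row 2; the obj-row RHS becomes 0 − (-2)·(27/5) = 54/5.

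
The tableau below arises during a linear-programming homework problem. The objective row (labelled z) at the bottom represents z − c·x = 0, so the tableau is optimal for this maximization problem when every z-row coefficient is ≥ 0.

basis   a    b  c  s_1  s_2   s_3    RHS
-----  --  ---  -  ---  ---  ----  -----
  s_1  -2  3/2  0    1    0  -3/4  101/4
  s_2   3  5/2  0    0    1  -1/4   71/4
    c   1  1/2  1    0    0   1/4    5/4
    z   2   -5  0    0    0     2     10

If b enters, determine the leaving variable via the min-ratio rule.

Column b entries and ratios — s_1: (101/4)/(3/2) = 101/6; s_2: (71/4)/(5/2) = 71/10; c: (5/4)/(1/2) = 5/2.
Smallest ratio is 5/2 in the row of c, so c leaves.

c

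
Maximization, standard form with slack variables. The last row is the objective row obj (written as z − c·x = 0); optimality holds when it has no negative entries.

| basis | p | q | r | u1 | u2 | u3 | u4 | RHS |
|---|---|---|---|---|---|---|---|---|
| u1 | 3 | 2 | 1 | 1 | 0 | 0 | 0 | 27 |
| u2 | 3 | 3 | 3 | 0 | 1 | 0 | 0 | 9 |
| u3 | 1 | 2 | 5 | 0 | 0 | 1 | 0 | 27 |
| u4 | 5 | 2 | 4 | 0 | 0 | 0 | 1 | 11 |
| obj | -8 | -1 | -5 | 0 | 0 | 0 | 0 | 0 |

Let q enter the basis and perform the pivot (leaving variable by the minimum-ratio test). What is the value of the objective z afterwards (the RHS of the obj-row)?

Ratio test on column q — row 1: 27/2 = 27/2; row 2: 9/3 = 3; row 3: 27/2 = 27/2; row 4: 11/2 = 11/2. Minimum is 3 at row 2 (u2 leaves); pivot element 3.
Pivot on row 2; the obj-row RHS becomes 0 − (-1)·3 = 3.

3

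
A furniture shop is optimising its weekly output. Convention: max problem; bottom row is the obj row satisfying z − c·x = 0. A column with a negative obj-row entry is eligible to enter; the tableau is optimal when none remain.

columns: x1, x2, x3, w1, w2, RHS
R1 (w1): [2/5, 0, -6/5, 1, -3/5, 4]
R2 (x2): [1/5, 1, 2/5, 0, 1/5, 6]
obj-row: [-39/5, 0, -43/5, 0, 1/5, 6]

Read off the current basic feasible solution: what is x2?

x2 is basic (row 2); its value is the RHS of that row, 6.

6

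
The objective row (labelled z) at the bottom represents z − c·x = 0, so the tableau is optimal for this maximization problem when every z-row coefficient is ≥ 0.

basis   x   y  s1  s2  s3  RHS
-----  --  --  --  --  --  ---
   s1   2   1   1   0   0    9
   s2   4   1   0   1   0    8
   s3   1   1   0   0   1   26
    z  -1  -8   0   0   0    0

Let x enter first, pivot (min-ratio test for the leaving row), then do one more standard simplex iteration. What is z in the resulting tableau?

64

Ratio test on column x — row 1: 9/2 = 9/2; row 2: 8/4 = 2; row 3: 26/1 = 26. Minimum is 2 at row 2 (s2 leaves); pivot element 4.
Pivot on row 2; the z-row RHS becomes 0 − (-1)·2 = 2.
Next entering variable (most negative z-row entry -31/4): y.
Ratio test on column y — row 1: 5/(1/2) = 10; row 2: 2/(1/4) = 8; row 3: 24/(3/4) = 32. Minimum is 8 at row 2 (x leaves); pivot element 1/4.
After the second pivot the z-row RHS is 2 − (-31/4)·8 = 64.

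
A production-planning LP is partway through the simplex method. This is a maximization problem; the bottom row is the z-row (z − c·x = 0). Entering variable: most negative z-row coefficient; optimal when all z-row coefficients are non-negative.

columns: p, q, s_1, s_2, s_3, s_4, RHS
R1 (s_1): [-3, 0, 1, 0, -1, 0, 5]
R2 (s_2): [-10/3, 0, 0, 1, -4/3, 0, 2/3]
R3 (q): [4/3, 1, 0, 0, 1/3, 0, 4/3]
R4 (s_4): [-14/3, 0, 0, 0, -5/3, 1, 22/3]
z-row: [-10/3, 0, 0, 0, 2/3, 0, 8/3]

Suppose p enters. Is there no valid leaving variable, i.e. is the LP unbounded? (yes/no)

Column p has positive entries in row(s) 3, so the ratio test bounds it — not unbounded.

no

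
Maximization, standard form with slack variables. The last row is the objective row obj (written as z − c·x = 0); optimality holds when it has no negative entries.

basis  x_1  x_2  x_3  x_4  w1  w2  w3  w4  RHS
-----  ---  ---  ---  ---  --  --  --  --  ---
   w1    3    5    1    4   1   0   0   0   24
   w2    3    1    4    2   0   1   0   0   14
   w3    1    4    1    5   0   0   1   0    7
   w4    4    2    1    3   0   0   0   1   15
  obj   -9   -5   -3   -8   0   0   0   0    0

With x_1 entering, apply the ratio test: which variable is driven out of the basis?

w4

Column x_1 entries and ratios — w1: 24/3 = 8; w2: 14/3 = 14/3; w3: 7/1 = 7; w4: 15/4 = 15/4.
Smallest ratio is 15/4 in the row of w4, so w4 leaves.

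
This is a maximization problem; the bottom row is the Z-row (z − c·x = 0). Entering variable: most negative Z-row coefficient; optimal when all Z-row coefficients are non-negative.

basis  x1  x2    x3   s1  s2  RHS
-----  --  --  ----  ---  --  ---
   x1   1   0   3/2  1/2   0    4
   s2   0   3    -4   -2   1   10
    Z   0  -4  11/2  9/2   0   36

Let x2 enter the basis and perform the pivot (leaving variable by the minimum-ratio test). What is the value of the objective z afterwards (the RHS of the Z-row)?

148/3

Ratio test on column x2 — row 1: entry 0 ≤ 0; row 2: 10/3 = 10/3. Minimum is 10/3 at row 2 (s2 leaves); pivot element 3.
Pivot on row 2; the Z-row RHS becomes 36 − (-4)·(10/3) = 148/3.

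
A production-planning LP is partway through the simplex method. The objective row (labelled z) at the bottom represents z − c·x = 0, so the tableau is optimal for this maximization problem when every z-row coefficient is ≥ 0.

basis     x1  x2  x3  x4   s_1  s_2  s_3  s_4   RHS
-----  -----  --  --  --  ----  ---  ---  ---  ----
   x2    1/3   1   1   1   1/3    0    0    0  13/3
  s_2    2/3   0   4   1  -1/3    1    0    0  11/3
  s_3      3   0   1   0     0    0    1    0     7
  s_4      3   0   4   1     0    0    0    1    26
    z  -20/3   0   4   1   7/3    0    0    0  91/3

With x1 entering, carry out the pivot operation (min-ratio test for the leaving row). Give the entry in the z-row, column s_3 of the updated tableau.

Ratio test on column x1 — row 1: (13/3)/(1/3) = 13; row 2: (11/3)/(2/3) = 11/2; row 3: 7/3 = 7/3; row 4: 26/3 = 26/3. Minimum is 7/3 at row 3 (s_3 leaves); pivot element 3.
Divide row 3 by 3; eliminate column x1 from the other rows.
z-row update in column s_3: 0 − (-20/3)·(1/3) = 20/9.

20/9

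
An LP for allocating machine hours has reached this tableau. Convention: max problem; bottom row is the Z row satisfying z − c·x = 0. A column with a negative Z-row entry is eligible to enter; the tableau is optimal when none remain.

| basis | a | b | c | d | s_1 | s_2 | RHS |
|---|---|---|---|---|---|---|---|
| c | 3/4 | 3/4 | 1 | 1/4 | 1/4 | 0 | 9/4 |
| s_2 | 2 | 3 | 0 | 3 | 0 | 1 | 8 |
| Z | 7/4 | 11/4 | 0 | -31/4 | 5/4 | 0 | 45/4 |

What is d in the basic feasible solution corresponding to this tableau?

0

d is not in the basis, so in the current basic feasible solution d = 0.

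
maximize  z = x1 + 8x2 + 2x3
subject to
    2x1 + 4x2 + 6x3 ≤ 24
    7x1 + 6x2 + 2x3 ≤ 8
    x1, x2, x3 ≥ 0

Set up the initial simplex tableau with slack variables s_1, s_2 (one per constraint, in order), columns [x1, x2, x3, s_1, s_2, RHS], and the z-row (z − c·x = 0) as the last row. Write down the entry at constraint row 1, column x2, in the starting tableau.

Constraint 1 has coefficient 4 on x2.

4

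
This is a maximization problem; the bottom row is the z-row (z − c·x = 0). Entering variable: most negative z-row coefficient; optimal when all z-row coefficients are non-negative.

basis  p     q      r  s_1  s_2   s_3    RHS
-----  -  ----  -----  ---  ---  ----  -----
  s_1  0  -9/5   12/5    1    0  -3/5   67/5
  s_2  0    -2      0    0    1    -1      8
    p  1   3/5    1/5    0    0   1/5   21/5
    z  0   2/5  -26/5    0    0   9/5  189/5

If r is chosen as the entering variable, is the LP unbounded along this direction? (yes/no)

Column r has positive entries in row(s) 1, 3, so the ratio test bounds it — not unbounded.

no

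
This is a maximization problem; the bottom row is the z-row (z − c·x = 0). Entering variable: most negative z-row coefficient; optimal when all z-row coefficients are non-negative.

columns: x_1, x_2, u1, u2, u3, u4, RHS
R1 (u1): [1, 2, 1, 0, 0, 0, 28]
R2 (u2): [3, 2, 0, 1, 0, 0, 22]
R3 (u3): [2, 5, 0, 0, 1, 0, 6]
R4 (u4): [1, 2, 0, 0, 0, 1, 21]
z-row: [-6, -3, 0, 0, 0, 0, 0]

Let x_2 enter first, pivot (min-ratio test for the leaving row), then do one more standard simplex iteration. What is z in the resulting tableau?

18

Ratio test on column x_2 — row 1: 28/2 = 14; row 2: 22/2 = 11; row 3: 6/5 = 6/5; row 4: 21/2 = 21/2. Minimum is 6/5 at row 3 (u3 leaves); pivot element 5.
Pivot on row 3; the z-row RHS becomes 0 − (-3)·(6/5) = 18/5.
Next entering variable (most negative z-row entry -24/5): x_1.
Ratio test on column x_1 — row 1: (128/5)/(1/5) = 128; row 2: (98/5)/(11/5) = 98/11; row 3: (6/5)/(2/5) = 3; row 4: (93/5)/(1/5) = 93. Minimum is 3 at row 3 (x_2 leaves); pivot element 2/5.
After the second pivot the z-row RHS is 18/5 − (-24/5)·3 = 18.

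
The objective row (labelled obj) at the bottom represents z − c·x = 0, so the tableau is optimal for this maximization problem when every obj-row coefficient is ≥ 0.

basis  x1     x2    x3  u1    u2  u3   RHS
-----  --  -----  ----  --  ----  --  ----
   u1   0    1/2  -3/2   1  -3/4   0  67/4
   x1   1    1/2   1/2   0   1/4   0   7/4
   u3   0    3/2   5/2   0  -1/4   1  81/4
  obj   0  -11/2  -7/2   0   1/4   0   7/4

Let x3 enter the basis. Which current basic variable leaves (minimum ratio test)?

x1

Column x3 entries and ratios — u1: -3/2 ≤ 0, skip; x1: (7/4)/(1/2) = 7/2; u3: (81/4)/(5/2) = 81/10.
Smallest ratio is 7/2 in the row of x1, so x1 leaves.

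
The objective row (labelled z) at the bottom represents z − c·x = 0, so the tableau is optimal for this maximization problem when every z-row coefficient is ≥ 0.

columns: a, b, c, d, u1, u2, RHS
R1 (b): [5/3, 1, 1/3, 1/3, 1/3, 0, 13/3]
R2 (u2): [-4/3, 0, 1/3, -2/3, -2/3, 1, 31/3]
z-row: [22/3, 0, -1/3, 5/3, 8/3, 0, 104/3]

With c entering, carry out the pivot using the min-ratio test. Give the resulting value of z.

Ratio test on column c — row 1: (13/3)/(1/3) = 13; row 2: (31/3)/(1/3) = 31. Minimum is 13 at row 1 (b leaves); pivot element 1/3.
Pivot on row 1; the z-row RHS becomes 104/3 − (-1/3)·13 = 39.

39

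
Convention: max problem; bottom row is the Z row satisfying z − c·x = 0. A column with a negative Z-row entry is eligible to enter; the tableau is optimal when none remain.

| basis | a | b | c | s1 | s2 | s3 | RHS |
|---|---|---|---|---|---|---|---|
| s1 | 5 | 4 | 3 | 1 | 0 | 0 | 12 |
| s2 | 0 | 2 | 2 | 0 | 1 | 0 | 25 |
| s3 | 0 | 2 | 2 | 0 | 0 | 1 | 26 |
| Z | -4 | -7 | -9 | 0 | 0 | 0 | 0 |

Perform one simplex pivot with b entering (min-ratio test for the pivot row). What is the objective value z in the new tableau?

Ratio test on column b — row 1: 12/4 = 3; row 2: 25/2 = 25/2; row 3: 26/2 = 13. Minimum is 3 at row 1 (s1 leaves); pivot element 4.
Pivot on row 1; the Z-row RHS becomes 0 − (-7)·3 = 21.

21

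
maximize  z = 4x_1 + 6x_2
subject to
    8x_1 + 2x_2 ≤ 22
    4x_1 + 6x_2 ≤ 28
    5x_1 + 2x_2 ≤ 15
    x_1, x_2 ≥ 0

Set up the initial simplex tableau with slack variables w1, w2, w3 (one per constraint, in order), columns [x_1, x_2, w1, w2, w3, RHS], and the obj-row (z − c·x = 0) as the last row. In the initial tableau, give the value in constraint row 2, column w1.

Slack w1 belongs to constraint 1; its column is the unit vector e_1, so the entry in row 2 is 0.

0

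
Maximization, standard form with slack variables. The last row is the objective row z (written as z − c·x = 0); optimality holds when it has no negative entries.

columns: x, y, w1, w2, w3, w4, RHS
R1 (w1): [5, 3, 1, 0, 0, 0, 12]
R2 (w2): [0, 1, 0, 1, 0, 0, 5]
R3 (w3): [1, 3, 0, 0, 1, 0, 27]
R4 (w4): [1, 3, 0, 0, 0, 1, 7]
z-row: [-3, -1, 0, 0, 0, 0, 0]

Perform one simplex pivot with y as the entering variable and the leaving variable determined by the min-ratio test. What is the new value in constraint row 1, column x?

4

Ratio test on column y — row 1: 12/3 = 4; row 2: 5/1 = 5; row 3: 27/3 = 9; row 4: 7/3 = 7/3. Minimum is 7/3 at row 4 (w4 leaves); pivot element 3.
Divide row 4 by 3; eliminate column y from the other rows.
Row 1 update in column x: 5 − 3·(1/3) = 4.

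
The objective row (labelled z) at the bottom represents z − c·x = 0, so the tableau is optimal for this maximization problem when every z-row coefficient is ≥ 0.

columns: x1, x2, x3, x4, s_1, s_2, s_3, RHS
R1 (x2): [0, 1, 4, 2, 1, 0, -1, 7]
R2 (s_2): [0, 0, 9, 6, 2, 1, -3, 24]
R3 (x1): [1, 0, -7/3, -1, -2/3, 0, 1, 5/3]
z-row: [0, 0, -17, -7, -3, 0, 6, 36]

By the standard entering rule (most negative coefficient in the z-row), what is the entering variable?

x3

Negative z-row entries: x3: -17, x4: -7, s_1: -3.
The most negative is -17 in column x3, so x3 enters.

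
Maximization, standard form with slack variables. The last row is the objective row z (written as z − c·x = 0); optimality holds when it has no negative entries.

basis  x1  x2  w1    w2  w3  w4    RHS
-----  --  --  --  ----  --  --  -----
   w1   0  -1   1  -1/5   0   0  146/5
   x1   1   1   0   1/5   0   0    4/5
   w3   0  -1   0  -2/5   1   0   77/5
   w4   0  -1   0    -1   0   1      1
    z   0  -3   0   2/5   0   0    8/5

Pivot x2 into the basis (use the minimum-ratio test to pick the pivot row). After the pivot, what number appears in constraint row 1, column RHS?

Ratio test on column x2 — row 1: entry -1 ≤ 0; row 2: (4/5)/1 = 4/5; row 3: entry -1 ≤ 0; row 4: entry -1 ≤ 0. Minimum is 4/5 at row 2 (x1 leaves); pivot element 1.
Divide row 2 by 1; eliminate column x2 from the other rows.
Row 1 update in column RHS: 146/5 − (-1)·(4/5) = 30.

30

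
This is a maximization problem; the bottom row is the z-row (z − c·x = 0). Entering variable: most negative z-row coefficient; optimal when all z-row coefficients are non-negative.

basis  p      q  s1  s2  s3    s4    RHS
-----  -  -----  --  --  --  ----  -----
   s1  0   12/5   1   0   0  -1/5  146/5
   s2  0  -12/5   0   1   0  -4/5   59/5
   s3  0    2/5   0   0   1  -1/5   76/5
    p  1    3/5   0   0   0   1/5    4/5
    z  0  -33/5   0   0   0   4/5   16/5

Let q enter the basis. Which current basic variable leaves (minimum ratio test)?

Column q entries and ratios — s1: (146/5)/(12/5) = 73/6; s2: -12/5 ≤ 0, skip; s3: (76/5)/(2/5) = 38; p: (4/5)/(3/5) = 4/3.
Smallest ratio is 4/3 in the row of p, so p leaves.

p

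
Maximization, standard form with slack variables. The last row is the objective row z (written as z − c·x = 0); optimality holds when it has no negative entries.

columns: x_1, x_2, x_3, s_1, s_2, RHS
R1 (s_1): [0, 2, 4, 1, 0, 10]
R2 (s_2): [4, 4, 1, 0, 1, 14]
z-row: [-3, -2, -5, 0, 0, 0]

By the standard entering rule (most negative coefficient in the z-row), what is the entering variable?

x_3

Negative z-row entries: x_1: -3, x_2: -2, x_3: -5.
The most negative is -5 in column x_3, so x_3 enters.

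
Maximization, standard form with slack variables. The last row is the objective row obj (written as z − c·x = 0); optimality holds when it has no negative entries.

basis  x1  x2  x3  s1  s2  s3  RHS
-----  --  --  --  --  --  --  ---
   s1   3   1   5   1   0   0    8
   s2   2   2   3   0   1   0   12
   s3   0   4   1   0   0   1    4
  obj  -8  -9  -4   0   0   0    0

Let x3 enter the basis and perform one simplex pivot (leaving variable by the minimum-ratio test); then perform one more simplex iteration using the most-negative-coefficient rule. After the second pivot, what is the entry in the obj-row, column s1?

7/19

Ratio test on column x3 — row 1: 8/5 = 8/5; row 2: 12/3 = 4; row 3: 4/1 = 4. Minimum is 8/5 at row 1 (s1 leaves); pivot element 5.
Divide row 1 by 5; eliminate column x3 from the other rows.
Second iteration: most negative obj-row entry is -41/5 in column x2, so x2 enters.
Ratio test on column x2 — row 1: (8/5)/(1/5) = 8; row 2: (36/5)/(7/5) = 36/7; row 3: (12/5)/(19/5) = 12/19. Minimum is 12/19 at row 3 (s3 leaves); pivot element 19/5.
Divide row 3 by 19/5; eliminate column x2 from the other rows.
After both pivots, the entry at the obj-row, column s1 is 7/19.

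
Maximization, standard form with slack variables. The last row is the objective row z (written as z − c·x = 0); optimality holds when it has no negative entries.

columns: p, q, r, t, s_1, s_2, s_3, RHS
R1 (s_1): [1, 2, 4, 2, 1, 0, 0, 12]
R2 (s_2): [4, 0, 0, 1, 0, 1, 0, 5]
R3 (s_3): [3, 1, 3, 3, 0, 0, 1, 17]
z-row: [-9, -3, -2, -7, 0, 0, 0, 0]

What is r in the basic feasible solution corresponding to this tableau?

r is not in the basis, so in the current basic feasible solution r = 0.

0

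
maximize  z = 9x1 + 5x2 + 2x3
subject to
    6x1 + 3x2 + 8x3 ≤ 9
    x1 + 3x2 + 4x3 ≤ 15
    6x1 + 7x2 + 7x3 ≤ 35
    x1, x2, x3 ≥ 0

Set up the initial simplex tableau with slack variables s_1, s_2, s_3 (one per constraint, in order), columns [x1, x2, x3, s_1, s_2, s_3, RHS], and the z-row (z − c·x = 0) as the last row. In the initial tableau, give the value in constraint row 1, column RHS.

The RHS of constraint 1 is b_1 = 9.

9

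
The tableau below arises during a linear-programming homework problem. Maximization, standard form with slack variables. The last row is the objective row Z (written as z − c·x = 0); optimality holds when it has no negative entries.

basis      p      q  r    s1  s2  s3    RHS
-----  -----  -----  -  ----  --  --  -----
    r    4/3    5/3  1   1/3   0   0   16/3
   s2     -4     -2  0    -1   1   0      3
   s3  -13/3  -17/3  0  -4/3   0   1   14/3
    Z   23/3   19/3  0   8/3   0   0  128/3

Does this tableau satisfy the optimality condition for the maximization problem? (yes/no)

Every Z-row coefficient is ≥ 0, so the tableau is optimal.

yes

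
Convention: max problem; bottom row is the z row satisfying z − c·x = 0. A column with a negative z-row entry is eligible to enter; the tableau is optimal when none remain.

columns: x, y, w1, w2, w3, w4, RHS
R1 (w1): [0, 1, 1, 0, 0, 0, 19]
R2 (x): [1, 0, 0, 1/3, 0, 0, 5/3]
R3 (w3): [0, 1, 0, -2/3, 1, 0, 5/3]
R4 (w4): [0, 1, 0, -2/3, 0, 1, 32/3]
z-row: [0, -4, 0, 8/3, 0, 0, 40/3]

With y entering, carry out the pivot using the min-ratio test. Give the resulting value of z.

Ratio test on column y — row 1: 19/1 = 19; row 2: entry 0 ≤ 0; row 3: (5/3)/1 = 5/3; row 4: (32/3)/1 = 32/3. Minimum is 5/3 at row 3 (w3 leaves); pivot element 1.
Pivot on row 3; the z-row RHS becomes 40/3 − (-4)·(5/3) = 20.

20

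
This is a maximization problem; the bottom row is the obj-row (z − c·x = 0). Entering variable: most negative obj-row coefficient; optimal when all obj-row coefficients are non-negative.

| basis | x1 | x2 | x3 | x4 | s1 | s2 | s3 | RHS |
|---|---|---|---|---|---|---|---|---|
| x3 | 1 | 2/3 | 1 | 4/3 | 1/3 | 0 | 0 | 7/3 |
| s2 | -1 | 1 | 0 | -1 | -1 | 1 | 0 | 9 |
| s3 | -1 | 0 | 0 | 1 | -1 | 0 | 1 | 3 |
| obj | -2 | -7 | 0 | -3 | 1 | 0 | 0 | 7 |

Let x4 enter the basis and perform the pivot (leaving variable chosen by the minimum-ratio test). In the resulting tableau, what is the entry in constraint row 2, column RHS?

Ratio test on column x4 — row 1: (7/3)/(4/3) = 7/4; row 2: entry -1 ≤ 0; row 3: 3/1 = 3. Minimum is 7/4 at row 1 (x3 leaves); pivot element 4/3.
Divide row 1 by 4/3; eliminate column x4 from the other rows.
Row 2 update in column RHS: 9 − (-1)·(7/4) = 43/4.

43/4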